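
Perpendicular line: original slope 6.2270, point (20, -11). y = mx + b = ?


Perpendicular slope = -1/m1 = -1/6.2270 = -0.1606
b2 = y0 - m2*x0 = -11 + 20/6.2270 = -11 + 3.2118 = -7.7882

y = -0.1606x - 7.7882


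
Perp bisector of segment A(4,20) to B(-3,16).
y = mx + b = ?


Midpoint = (0.5, 18)
Slope of AB = dy/dx = -4/(-7) = 0.5714
Perp slope = -dx/dy = -7/4 = -1.7500
b = My - (perp slope)*Mx = 18 + (-7*0.5)/(-4) = 18 + 0.8750 = 18.8750

y = -1.7500x + 18.8750


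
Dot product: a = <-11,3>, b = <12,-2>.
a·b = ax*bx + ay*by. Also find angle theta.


a·b = -11*12 + 3*(-2) = -132 - 6 = -138
|a| = sqrt(121+9) = 11.4018
|b| = sqrt(144+4) = 12.1655
cos(theta) = -138/(sqrt(130)*sqrt(148)) = -138/sqrt(19240) = -0.994893
theta = arccos(-138/sqrt(19240)) = 174.2072 degrees

a·b = -138, theta = 174.2072 deg


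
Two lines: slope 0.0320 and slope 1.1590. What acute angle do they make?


m1-m2 = -1.127
1+m1*m2 = 1.037088
tan(theta) = |-1.127/1.037088| = 1.086697
theta = arctan(|-1.127/1.037088|) = 47.3791 degrees (acute angle)

47.3791 degrees


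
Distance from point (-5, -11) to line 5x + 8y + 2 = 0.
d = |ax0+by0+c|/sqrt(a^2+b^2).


|5*(-5) + 8*(-11) + 2| = |-111| = 111
sqrt(25 + 64) = sqrt(89) = 9.4340
d = 111/sqrt(89) = 11.7660

11.7660


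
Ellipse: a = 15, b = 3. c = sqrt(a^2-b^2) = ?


c^2 = 15^2 - 3^2 = 225 - 9 = 216
c = sqrt(216) = 14.6969

c = 14.6969


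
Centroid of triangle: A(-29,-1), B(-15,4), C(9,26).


Gx = (-29- 15+9)/3 = -35/3 = -11.6667
Gy = (-1+4+26)/3 = 29/3 = 9.6667

G = (-11.6667, 9.6667)


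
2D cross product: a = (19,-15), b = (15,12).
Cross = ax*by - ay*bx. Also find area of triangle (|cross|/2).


cross = 19*12 + 15*15 = 228 + 225 = 453
Triangle area = |453|/2 = 453/2 = 226.5000

cross = 453, triangle area = 226.5000


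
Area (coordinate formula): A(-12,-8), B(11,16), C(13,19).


-12*(16-19) = 36
11*(19+ 8) = 297
13*(-8-16) = -312
sum = 21
Area = |21|/2 = 10.5000

10.5000 sq units


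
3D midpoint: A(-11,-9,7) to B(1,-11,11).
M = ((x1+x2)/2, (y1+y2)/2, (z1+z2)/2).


Mx = (-11+1)/2 = -5.0000
My = (-9- 11)/2 = -10.0000
Mz = (7+11)/2 = 9.0000

M = (-5.0000, -10.0000, 9.0000)


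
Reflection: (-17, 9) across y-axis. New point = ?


Reflection rule for y-axis: (-x, y)
(-17, 9) -> (17, 9)

(17, 9)


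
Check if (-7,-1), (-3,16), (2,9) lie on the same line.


-7*(16-9) - 3*(9+ 1) + 2*(-1-16)
= -49 - 30 - 34 = -113

No, not collinear (determinant = -113)


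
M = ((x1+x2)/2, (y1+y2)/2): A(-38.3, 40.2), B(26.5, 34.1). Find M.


Mx = (-38.3 + 26.5)/2 = -11.8/2 = -5.9000
My = (40.2 + 34.1)/2 = 74.3/2 = 37.1500

(-5.9000, 37.1500)


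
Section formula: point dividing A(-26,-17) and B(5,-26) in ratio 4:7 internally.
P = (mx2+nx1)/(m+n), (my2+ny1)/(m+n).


Px = (4*5 + 7*(-26))/11 = -162/11 = -14.7273
Py = (4*(-26) + 7*(-17))/11 = -223/11 = -20.2727

P = (-14.7273, -20.2727)


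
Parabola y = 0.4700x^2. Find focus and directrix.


a = 0.4700
1/(4a) = 0.5319
Focus = (0, 0.5319)
Directrix: y = -0.5319

Focus = (0, 0.5319), Directrix: y = -0.5319


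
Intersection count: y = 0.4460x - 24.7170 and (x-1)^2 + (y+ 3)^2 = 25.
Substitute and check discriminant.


Substitute y = 0.4460x - 24.7170: (x-1)^2 + (0.4460x- 24.7170+ 3)^2 = 25
Expand to Ax^2 + Bx + C = 0, where b-k = -21.717
A = 1+m^2 = 1.198916
B = 2(m(b-k) - h) = 2(0.4460*(-21.717) - 1) = -21.371564
C = h^2 + (b-k)^2 - r^2 = 1 + 471.628089 - 25 = 447.628089
disc = B^2-4AC = 456.7437 - 2146.6739 = -1689.9302
disc < 0

0 intersection points


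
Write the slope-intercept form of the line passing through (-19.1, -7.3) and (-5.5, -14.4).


m = (-7.1)/(13.6) = -0.5221
b = y1 - m*x1 = -7.3 - (-7.1*(-19.1))/(13.6) = -7.3 - 9.9713 = -17.2713

y = -0.5221x - 17.2713


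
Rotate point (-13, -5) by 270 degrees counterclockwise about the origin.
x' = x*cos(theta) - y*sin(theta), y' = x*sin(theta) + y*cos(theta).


cos(270) = 0, sin(270) = -1
x' = -13*0 + 5*(-1) = -5
y' = -13*(-1) - 5*0 = 13

(-5, 13)


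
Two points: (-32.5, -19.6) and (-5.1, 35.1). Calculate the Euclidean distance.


dx = -5.1 + 32.5 = 27.4
dy = 35.1 + 19.6 = 54.7
d = sqrt(750.76 + 2992.09) = sqrt(3742.85) = 61.1788

61.1788


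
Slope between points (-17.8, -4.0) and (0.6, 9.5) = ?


dy = 9.5 + 4.0 = 13.5
dx = 0.6 + 17.8 = 18.4
m = 13.5/18.4 = 0.7337

m = 0.7337


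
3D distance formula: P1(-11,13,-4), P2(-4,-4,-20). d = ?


dx=7, dy=-17, dz=-16
d = sqrt(49+289+256) = sqrt(594) = 24.3721

24.3721


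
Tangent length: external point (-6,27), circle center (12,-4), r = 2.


d = sqrt((-6-12)^2 + (27+ 4)^2) = sqrt(324+961) = 35.8469
L = sqrt(1285.0000 - 4) = sqrt(1281.0000) = 35.7911

35.7911


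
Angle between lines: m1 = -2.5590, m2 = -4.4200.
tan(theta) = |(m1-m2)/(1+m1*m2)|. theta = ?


m1-m2 = 1.861
1+m1*m2 = 12.31078
tan(theta) = |1.861/12.31078| = 0.151168
theta = arctan(|1.861/12.31078|) = 8.5962 degrees (acute angle)

8.5962 degrees


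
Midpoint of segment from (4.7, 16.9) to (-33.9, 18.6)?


Mx = (4.7 - 33.9)/2 = -29.2/2 = -14.6000
My = (16.9 + 18.6)/2 = 35.5/2 = 17.7500

(-14.6000, 17.7500)


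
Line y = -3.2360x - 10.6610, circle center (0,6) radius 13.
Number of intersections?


Substitute y = -3.2360x - 10.6610: (x-0)^2 + (-3.2360x- 10.6610-6)^2 = 169
Expand to Ax^2 + Bx + C = 0, where b-k = -16.661
A = 1+m^2 = 11.471696
B = 2(m(b-k) - h) = 2(-3.2360*(-16.661) - 0) = 107.829992
C = h^2 + (b-k)^2 - r^2 = 0 + 277.588921 - 169 = 108.588921
disc = B^2-4AC = 11627.3072 - 4982.7964 = 6644.5108
disc > 0

2 intersection points


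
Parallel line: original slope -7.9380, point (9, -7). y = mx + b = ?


Parallel lines have equal slopes.
m2 = -7.9380
b2 = -7 + 7.9380*9 = 64.4420

y = -7.9380x + 64.4420


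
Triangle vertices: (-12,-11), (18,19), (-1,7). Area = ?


-12*(19-7) = -144
18*(7+ 11) = 324
-1*(-11-19) = 30
sum = 210
Area = |210|/2 = 105.0000

105.0000 sq units


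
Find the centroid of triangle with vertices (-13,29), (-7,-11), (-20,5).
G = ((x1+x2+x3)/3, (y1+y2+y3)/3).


Gx = (-13- 7- 20)/3 = -40/3 = -13.3333
Gy = (29- 11+5)/3 = 23/3 = 7.6667

G = (-13.3333, 7.6667)


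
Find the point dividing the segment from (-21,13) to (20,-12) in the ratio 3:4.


Px = (3*20 + 4*(-21))/7 = -24/7 = -3.4286
Py = (3*(-12) + 4*13)/7 = 16/7 = 2.2857

P = (-3.4286, 2.2857)


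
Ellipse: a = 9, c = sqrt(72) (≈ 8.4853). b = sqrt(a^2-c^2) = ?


b^2 = 9^2 - (sqrt(72))^2 = 81 - 72 = 9
b = sqrt(9) = 3

b = 3


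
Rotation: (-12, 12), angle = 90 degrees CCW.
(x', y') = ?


cos(90) = 0, sin(90) = 1
x' = -12*0 - 12*1 = -12
y' = -12*1 + 12*0 = -12

(-12, -12)


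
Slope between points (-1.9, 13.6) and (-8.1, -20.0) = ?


dy = -20.0 - 13.6 = -33.6
dx = -8.1 + 1.9 = -6.2
m = -33.6/(-6.2) = 5.4194

m = 5.4194


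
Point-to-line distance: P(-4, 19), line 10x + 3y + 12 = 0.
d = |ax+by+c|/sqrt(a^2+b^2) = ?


|10*(-4) + 3*19 + 12| = |29| = 29
sqrt(100 + 9) = sqrt(109) = 10.4403
d = 29/sqrt(109) = 2.7777

2.7777


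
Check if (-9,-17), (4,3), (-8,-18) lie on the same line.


-9*(3+ 18) + 4*(-18+ 17) - 8*(-17-3)
= -189 - 4 + 160 = -33

No, not collinear (determinant = -33)


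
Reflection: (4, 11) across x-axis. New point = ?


Reflection rule for x-axis: (x, -y)
(4, 11) -> (4, -11)

(4, -11)


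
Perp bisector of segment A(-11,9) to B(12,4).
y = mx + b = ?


Midpoint = (0.5, 6.5)
Slope of AB = dy/dx = -5/23 = -0.2174
Perp slope = -dx/dy = 23/5 = 4.6000
b = My - (perp slope)*Mx = 6.5 + (23*0.5)/(-5) = 6.5 - 2.3000 = 4.2000

y = 4.6000x + 4.2000


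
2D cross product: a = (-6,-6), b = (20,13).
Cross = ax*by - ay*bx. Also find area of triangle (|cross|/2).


cross = -6*13 + 6*20 = -78 + 120 = 42
Triangle area = |42|/2 = 42/2 = 21.0000

cross = 42, triangle area = 21.0000


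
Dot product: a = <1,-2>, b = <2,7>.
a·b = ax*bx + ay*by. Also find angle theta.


a·b = 1*2 - 2*7 = 2 - 14 = -12
|a| = sqrt(1+4) = 2.2361
|b| = sqrt(4+49) = 7.2801
cos(theta) = -12/(sqrt(5)*sqrt(53)) = -12/sqrt(265) = -0.737154
theta = arccos(-12/sqrt(265)) = 137.4896 degrees

a·b = -12, theta = 137.4896 deg


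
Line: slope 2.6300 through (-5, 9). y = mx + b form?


y - 9 = 2.6300(x + 5)
y = 2.6300x + 9 - 2.6300*(-5)
y = 2.6300x + 22.1500

y = 2.6300x + 22.1500


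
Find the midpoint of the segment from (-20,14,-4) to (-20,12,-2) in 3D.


Mx = (-20- 20)/2 = -20.0000
My = (14+12)/2 = 13.0000
Mz = (-4- 2)/2 = -3.0000

M = (-20.0000, 13.0000, -3.0000)


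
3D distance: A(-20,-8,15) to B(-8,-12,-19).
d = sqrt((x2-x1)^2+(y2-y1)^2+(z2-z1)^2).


dx=12, dy=-4, dz=-34
d = sqrt(144+16+1156) = sqrt(1316) = 36.2767

36.2767


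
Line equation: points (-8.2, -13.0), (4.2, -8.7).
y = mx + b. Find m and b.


m = (4.3)/(12.4) = 0.3468
b = y1 - m*x1 = -13.0 - (4.3*(-8.2))/(12.4) = -13.0 + 2.8435 = -10.1565

y = 0.3468x - 10.1565


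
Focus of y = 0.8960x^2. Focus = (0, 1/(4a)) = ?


a = 0.8960
4a = 3.5840
focus = (0, 1/3.5840) = (0, 0.2790)

Focus = (0, 0.2790)


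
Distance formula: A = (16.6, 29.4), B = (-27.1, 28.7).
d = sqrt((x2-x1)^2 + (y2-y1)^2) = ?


dx = -27.1 - 16.6 = -43.7
dy = 28.7 - 29.4 = -0.7
d = sqrt(1909.69 + 0.49) = sqrt(1910.18) = 43.7056

43.7056


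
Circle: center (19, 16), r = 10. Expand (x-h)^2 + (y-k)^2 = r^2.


(x-19)^2 + (y-16)^2 = 10^2
D = -2h = -38, E = -2k = -32
F = h^2+k^2-r^2 = 361+256-100 = 517

x^2 + y^2 - 38x - 32y + 517 = 0


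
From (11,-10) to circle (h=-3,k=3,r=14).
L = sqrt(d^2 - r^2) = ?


d = sqrt((11+ 3)^2 + (-10-3)^2) = sqrt(196+169) = 19.1050
L = sqrt(365.0000 - 196) = sqrt(169.0000) = 13.0000

13.0000


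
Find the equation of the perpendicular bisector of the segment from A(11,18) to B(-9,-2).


Midpoint = (1, 8)
Slope of AB = dy/dx = -20/(-20) = 1.0000
Perp slope = -dx/dy = -20/20 = -1.0000
b = My - (perp slope)*Mx = 8 + (-20*1)/(-20) = 8 + 1.0000 = 9.0000

y = -1.0000x + 9.0000


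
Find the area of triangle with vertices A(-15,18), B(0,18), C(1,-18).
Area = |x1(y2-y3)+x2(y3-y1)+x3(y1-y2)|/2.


-15*(18+ 18) = -540
0*(-18-18) = 0
1*(18-18) = 0
sum = -540
Area = |-540|/2 = 270.0000

270.0000 sq units


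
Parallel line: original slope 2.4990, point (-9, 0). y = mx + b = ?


Parallel lines have equal slopes.
m2 = 2.4990
b2 = 0 - 2.4990*(-9) = 22.4910

y = 2.4990x + 22.4910


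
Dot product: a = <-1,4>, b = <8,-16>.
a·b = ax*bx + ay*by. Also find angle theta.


a·b = -1*8 + 4*(-16) = -8 - 64 = -72
|a| = sqrt(1+16) = 4.1231
|b| = sqrt(64+256) = 17.8885
cos(theta) = -72/(sqrt(17)*sqrt(320)) = -72/sqrt(5440) = -0.976187
theta = arccos(-72/sqrt(5440)) = 167.4712 degrees

a·b = -72, theta = 167.4712 deg


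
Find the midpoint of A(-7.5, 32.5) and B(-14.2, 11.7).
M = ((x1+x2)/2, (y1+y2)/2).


Mx = (-7.5 - 14.2)/2 = -21.7/2 = -10.8500
My = (32.5 + 11.7)/2 = 44.2/2 = 22.1000

(-10.8500, 22.1000)


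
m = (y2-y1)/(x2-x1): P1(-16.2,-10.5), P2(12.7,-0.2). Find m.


dy = -0.2 + 10.5 = 10.3
dx = 12.7 + 16.2 = 28.9
m = 10.3/28.9 = 0.3564

m = 0.3564


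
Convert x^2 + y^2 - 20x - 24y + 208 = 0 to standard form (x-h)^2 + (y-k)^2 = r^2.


h = -D/2 = 20/2 = 10
k = -E/2 = 24/2 = 12
r^2 = h^2 + k^2 - F = 100 + 144 - 208 = 36
r = 6

Center (10, 12), radius = 6


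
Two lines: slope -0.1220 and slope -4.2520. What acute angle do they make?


m1-m2 = 4.13
1+m1*m2 = 1.518744
tan(theta) = |4.13/1.518744| = 2.719352
theta = arctan(|4.13/1.518744|) = 69.8098 degrees (acute angle)

69.8098 degrees


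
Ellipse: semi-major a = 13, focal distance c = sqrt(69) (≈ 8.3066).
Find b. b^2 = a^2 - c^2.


b^2 = 13^2 - (sqrt(69))^2 = 169 - 69 = 100
b = sqrt(100) = 10

b = 10


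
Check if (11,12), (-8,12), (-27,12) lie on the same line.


11*(12-12) - 8*(12-12) - 27*(12-12)
= 0 + 0 + 0 = 0

Yes, collinear (determinant = 0)


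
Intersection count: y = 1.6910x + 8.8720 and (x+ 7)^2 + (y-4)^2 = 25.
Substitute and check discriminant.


Substitute y = 1.6910x + 8.8720: (x+ 7)^2 + (1.6910x+8.8720-4)^2 = 25
Expand to Ax^2 + Bx + C = 0, where b-k = 4.872
A = 1+m^2 = 3.859481
B = 2(m(b-k) - h) = 2(1.6910*4.872 + 7) = 30.477104
C = h^2 + (b-k)^2 - r^2 = 49 + 23.736384 - 25 = 47.736384
disc = B^2-4AC = 928.8539 - 736.9507 = 191.9032
disc > 0

2 intersection points


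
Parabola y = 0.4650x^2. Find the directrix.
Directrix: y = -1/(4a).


a = 0.4650
1/(4a) = 0.5376
directrix: y = -0.5376 = -0.5376

y = -0.5376


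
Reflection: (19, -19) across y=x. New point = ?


Reflection rule for y=x: (y, x)
(19, -19) -> (-19, 19)

(-19, 19)


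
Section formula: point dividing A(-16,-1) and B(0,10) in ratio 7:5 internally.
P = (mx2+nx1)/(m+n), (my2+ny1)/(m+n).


Px = (7*0 + 5*(-16))/12 = -80/12 = -6.6667
Py = (7*10 + 5*(-1))/12 = 65/12 = 5.4167

P = (-6.6667, 5.4167)


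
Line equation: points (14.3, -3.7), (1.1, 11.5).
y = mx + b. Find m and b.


m = (15.2)/(-13.2) = -1.1515
b = y1 - m*x1 = -3.7 - (15.2*14.3)/(-13.2) = -3.7 + 16.4667 = 12.7667

y = -1.1515x + 12.7667


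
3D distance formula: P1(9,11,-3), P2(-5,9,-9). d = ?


dx=-14, dy=-2, dz=-6
d = sqrt(196+4+36) = sqrt(236) = 15.3623

15.3623


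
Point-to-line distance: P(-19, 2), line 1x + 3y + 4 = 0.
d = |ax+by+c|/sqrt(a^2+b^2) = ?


|1*(-19) + 3*2 + 4| = |-9| = 9
sqrt(1 + 9) = sqrt(10) = 3.1623
d = 9/sqrt(10) = 2.8460

2.8460


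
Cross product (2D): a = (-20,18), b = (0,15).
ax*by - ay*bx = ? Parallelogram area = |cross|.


cross = -20*15 - 18*0 = -300 - 0 = -300
Parallelogram area = |-300| = 300

cross = -300, parallelogram area = 300


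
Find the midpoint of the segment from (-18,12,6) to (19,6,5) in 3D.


Mx = (-18+19)/2 = 0.5000
My = (12+6)/2 = 9.0000
Mz = (6+5)/2 = 5.5000

M = (0.5000, 9.0000, 5.5000)


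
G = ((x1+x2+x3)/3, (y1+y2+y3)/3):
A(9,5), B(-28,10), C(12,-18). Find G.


Gx = (9- 28+12)/3 = -7/3 = -2.3333
Gy = (5+10- 18)/3 = -3/3 = -1.0000

G = (-2.3333, -1.0000)


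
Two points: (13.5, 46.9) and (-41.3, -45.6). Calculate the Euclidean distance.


dx = -41.3 - 13.5 = -54.8
dy = -45.6 - 46.9 = -92.5
d = sqrt(3003.04 + 8556.25) = sqrt(11559.29) = 107.5141

107.5141


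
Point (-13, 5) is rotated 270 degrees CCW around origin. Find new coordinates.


cos(270) = 0, sin(270) = -1
x' = -13*0 - 5*(-1) = 5
y' = -13*(-1) + 5*0 = 13

(5, 13)


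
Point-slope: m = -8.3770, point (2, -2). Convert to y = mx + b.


y + 2 = -8.3770(x - 2)
y = -8.3770x - 2 + 8.3770*2
y = -8.3770x + 14.7540

y = -8.3770x + 14.7540


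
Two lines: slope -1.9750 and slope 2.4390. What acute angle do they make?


m1-m2 = -4.414
1+m1*m2 = -3.817025
tan(theta) = |-4.414/(-3.817025)| = 1.156398
theta = arctan(|-4.414/(-3.817025)|) = 49.1483 degrees (acute angle)

49.1483 degrees


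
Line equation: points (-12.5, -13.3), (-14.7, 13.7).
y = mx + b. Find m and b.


m = (27.0)/(-2.2) = -12.2727
b = y1 - m*x1 = -13.3 - (27.0*(-12.5))/(-2.2) = -13.3 - 153.4091 = -166.7091

y = -12.2727x - 166.7091


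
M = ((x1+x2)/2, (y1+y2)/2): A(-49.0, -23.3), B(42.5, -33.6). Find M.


Mx = (-49.0 + 42.5)/2 = -6.5/2 = -3.2500
My = (-23.3 - 33.6)/2 = -56.9/2 = -28.4500

(-3.2500, -28.4500)


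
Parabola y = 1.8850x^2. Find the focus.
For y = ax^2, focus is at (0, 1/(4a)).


a = 1.8850
4a = 7.5400
focus = (0, 1/7.5400) = (0, 0.1326)

Focus = (0, 0.1326)


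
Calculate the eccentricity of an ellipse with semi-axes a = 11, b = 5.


c = sqrt(121-25) = sqrt(96) = 9.7980
e = c/a = sqrt(96)/11 = 0.8907

e = 0.8907


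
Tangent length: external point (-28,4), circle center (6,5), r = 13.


d = sqrt((-28-6)^2 + (4-5)^2) = sqrt(1156+1) = 34.0147
L = sqrt(1157.0000 - 169) = sqrt(988.0000) = 31.4325

31.4325


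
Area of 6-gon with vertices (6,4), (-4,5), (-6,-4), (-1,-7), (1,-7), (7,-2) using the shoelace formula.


sum(xi*y_{i+1}) = 6*5 - 4*(-4) - 6*(-7) - 1*(-7) + 1*(-2) + 7*4 = 121
sum(yi*x_{i+1}) = 4*(-4) + 5*(-6) - 4*(-1) - 7*1 - 7*7 - 2*6 = -110
Area = |121 + 110|/2 = 231/2 = 115.5000

115.5000 sq units


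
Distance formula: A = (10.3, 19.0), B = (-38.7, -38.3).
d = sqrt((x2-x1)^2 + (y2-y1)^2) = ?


dx = -38.7 - 10.3 = -49.0
dy = -38.3 - 19.0 = -57.3
d = sqrt(2401.0 + 3283.29) = sqrt(5684.29) = 75.3942

75.3942


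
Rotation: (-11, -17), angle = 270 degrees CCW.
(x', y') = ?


cos(270) = 0, sin(270) = -1
x' = -11*0 + 17*(-1) = -17
y' = -11*(-1) - 17*0 = 11

(-17, 11)


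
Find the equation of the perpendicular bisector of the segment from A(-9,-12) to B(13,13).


Midpoint = (2, 0.5)
Slope of AB = dy/dx = 25/22 = 1.1364
Perp slope = -dx/dy = -22/25 = -0.8800
b = My - (perp slope)*Mx = 0.5 + (22*2)/25 = 0.5 + 1.7600 = 2.2600

y = -0.8800x + 2.2600


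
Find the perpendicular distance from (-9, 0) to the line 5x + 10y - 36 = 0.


|5*(-9) + 10*0 - 36| = |-81| = 81
sqrt(25 + 100) = sqrt(125) = 11.1803
d = 81/sqrt(125) = 7.2449

7.2449


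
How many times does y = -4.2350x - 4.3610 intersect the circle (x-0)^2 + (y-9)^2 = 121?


Substitute y = -4.2350x - 4.3610: (x-0)^2 + (-4.2350x- 4.3610-9)^2 = 121
Expand to Ax^2 + Bx + C = 0, where b-k = -13.361
A = 1+m^2 = 18.935225
B = 2(m(b-k) - h) = 2(-4.2350*(-13.361) - 0) = 113.16767
C = h^2 + (b-k)^2 - r^2 = 0 + 178.516321 - 121 = 57.516321
disc = B^2-4AC = 12806.9215 - 4356.3379 = 8450.5836
disc > 0

2 intersection points


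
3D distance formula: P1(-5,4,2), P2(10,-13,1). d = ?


dx=15, dy=-17, dz=-1
d = sqrt(225+289+1) = sqrt(515) = 22.6936

22.6936


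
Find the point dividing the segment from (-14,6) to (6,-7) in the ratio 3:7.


Px = (3*6 + 7*(-14))/10 = -80/10 = -8.0000
Py = (3*(-7) + 7*6)/10 = 21/10 = 2.1000

P = (-8.0000, 2.1000)


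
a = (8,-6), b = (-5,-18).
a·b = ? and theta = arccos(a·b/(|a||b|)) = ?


a·b = 8*(-5) - 6*(-18) = -40 + 108 = 68
|a| = sqrt(64+36) = 10.0000
|b| = sqrt(25+324) = 18.6815
cos(theta) = 68/(sqrt(100)*sqrt(349)) = 68/sqrt(34900) = 0.363996
theta = arccos(68/sqrt(34900)) = 68.6542 degrees

a·b = 68, theta = 68.6542 deg


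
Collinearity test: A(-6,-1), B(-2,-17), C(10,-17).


-6*(-17+ 17) - 2*(-17+ 1) + 10*(-1+ 17)
= 0 + 32 + 160 = 192

No, not collinear (determinant = 192)


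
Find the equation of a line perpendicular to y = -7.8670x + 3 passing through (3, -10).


Perpendicular slope = -1/m1 = -1/(-7.8670) = 0.1271
b2 = y0 - m2*x0 = -10 + 3/(-7.8670) = -10 - 0.3813 = -10.3813

y = 0.1271x - 10.3813


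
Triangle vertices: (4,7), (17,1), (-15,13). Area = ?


4*(1-13) = -48
17*(13-7) = 102
-15*(7-1) = -90
sum = -36
Area = |-36|/2 = 18.0000

18.0000 sq units


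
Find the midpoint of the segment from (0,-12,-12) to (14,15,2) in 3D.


Mx = (0+14)/2 = 7.0000
My = (-12+15)/2 = 1.5000
Mz = (-12+2)/2 = -5.0000

M = (7.0000, 1.5000, -5.0000)


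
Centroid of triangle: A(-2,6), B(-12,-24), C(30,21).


Gx = (-2- 12+30)/3 = 16/3 = 5.3333
Gy = (6- 24+21)/3 = 3/3 = 1.0000

G = (5.3333, 1.0000)


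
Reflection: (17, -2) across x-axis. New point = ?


Reflection rule for x-axis: (x, -y)
(17, -2) -> (17, 2)

(17, 2)


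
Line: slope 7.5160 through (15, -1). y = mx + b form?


y + 1 = 7.5160(x - 15)
y = 7.5160x - 1 - 7.5160*15
y = 7.5160x - 113.7400

y = 7.5160x - 113.7400


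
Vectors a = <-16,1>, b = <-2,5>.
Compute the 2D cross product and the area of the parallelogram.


cross = -16*5 - 1*(-2) = -80 + 2 = -78
Parallelogram area = |-78| = 78

cross = -78, parallelogram area = 78


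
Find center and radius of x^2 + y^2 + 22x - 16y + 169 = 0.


h = -D/2 = -22/2 = -11
k = -E/2 = 16/2 = 8
r^2 = h^2 + k^2 - F = 121 + 64 - 169 = 16
r = 4

Center (-11, 8), radius = 4


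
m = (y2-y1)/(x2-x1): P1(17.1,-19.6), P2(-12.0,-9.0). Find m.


dy = -9.0 + 19.6 = 10.6
dx = -12.0 - 17.1 = -29.1
m = 10.6/(-29.1) = -0.3643

m = -0.3643


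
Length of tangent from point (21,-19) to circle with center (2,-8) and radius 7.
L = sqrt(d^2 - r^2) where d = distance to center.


d = sqrt((21-2)^2 + (-19+ 8)^2) = sqrt(361+121) = 21.9545
L = sqrt(482.0000 - 49) = sqrt(433.0000) = 20.8087

20.8087


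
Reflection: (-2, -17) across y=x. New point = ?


Reflection rule for y=x: (y, x)
(-2, -17) -> (-17, -2)

(-17, -2)


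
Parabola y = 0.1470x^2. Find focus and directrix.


a = 0.1470
1/(4a) = 1.7007
Focus = (0, 1.7007)
Directrix: y = -1.7007

Focus = (0, 1.7007), Directrix: y = -1.7007


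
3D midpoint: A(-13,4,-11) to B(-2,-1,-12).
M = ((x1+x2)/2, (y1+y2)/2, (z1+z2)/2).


Mx = (-13- 2)/2 = -7.5000
My = (4- 1)/2 = 1.5000
Mz = (-11- 12)/2 = -11.5000

M = (-7.5000, 1.5000, -11.5000)


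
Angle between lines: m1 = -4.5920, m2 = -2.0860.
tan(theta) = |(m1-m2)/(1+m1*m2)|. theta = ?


m1-m2 = -2.506
1+m1*m2 = 10.578912
tan(theta) = |-2.506/10.578912| = 0.236886
theta = arctan(|-2.506/10.578912|) = 13.3269 degrees (acute angle)

13.3269 degrees


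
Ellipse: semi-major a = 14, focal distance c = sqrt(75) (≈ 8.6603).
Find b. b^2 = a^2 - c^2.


b^2 = 14^2 - (sqrt(75))^2 = 196 - 75 = 121
b = sqrt(121) = 11

b = 11


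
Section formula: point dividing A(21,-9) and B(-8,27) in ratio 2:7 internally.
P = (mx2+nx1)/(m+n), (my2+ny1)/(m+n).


Px = (2*(-8) + 7*21)/9 = 131/9 = 14.5556
Py = (2*27 + 7*(-9))/9 = -9/9 = -1.0000

P = (14.5556, -1.0000)


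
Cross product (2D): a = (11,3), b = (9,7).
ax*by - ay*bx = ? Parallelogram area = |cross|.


cross = 11*7 - 3*9 = 77 - 27 = 50
Parallelogram area = |50| = 50

cross = 50, parallelogram area = 50


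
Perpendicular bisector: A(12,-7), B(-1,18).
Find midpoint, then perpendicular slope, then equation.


Midpoint = (5.5, 5.5)
Slope of AB = dy/dx = 25/(-13) = -1.9231
Perp slope = -dx/dy = 13/25 = 0.5200
b = My - (perp slope)*Mx = 5.5 + (-13*5.5)/25 = 5.5 - 2.8600 = 2.6400

y = 0.5200x + 2.6400


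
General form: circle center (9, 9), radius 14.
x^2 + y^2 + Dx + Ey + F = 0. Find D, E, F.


(x-9)^2 + (y-9)^2 = 14^2
D = -2h = -18, E = -2k = -18
F = h^2+k^2-r^2 = 81+81-196 = -34

D = -18, E = -18, F = -34


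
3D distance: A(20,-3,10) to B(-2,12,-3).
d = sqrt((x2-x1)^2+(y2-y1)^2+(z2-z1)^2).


dx=-22, dy=15, dz=-13
d = sqrt(484+225+169) = sqrt(878) = 29.6311

29.6311


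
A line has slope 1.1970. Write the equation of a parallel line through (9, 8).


Parallel lines have equal slopes.
m2 = 1.1970
b2 = 8 - 1.1970*9 = -2.7730

y = 1.1970x - 2.7730


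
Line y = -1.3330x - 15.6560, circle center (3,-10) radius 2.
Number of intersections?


Substitute y = -1.3330x - 15.6560: (x-3)^2 + (-1.3330x- 15.6560+ 10)^2 = 4
Expand to Ax^2 + Bx + C = 0, where b-k = -5.656
A = 1+m^2 = 2.776889
B = 2(m(b-k) - h) = 2(-1.3330*(-5.656) - 3) = 9.078896
C = h^2 + (b-k)^2 - r^2 = 9 + 31.990336 - 4 = 36.990336
disc = B^2-4AC = 82.4264 - 410.8722 = -328.4458
disc < 0

0 intersection points


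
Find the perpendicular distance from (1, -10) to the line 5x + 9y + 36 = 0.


|5*1 + 9*(-10) + 36| = |-49| = 49
sqrt(25 + 81) = sqrt(106) = 10.2956
d = 49/sqrt(106) = 4.7593

4.7593


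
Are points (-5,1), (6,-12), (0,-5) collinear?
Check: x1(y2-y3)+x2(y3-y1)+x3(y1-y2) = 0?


-5*(-12+ 5) + 6*(-5-1) + 0*(1+ 12)
= 35 - 36 + 0 = -1

No, not collinear (determinant = -1)


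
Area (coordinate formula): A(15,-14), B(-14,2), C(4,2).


15*(2-2) = 0
-14*(2+ 14) = -224
4*(-14-2) = -64
sum = -288
Area = |-288|/2 = 144.0000

144.0000 sq units


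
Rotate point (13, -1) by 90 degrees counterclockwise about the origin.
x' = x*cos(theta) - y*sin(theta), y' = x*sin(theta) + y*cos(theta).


cos(90) = 0, sin(90) = 1
x' = 13*0 + 1*1 = 1
y' = 13*1 - 1*0 = 13

(1, 13)


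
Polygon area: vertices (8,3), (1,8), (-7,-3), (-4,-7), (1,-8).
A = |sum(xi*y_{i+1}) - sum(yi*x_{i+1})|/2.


sum(xi*y_{i+1}) = 8*8 + 1*(-3) - 7*(-7) - 4*(-8) + 1*3 = 145
sum(yi*x_{i+1}) = 3*1 + 8*(-7) - 3*(-4) - 7*1 - 8*8 = -112
Area = |145 + 112|/2 = 257/2 = 128.5000

128.5000 sq units


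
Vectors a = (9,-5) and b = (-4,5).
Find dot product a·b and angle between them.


a·b = 9*(-4) - 5*5 = -36 - 25 = -61
|a| = sqrt(81+25) = 10.2956
|b| = sqrt(16+25) = 6.4031
cos(theta) = -61/(sqrt(106)*sqrt(41)) = -61/sqrt(4346) = -0.925305
theta = arccos(-61/sqrt(4346)) = 157.7144 degrees

a·b = -61, theta = 157.7144 deg


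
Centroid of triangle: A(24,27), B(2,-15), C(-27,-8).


Gx = (24+2- 27)/3 = -1/3 = -0.3333
Gy = (27- 15- 8)/3 = 4/3 = 1.3333

G = (-0.3333, 1.3333)


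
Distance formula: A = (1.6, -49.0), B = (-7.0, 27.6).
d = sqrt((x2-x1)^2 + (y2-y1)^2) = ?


dx = -7.0 - 1.6 = -8.6
dy = 27.6 + 49.0 = 76.6
d = sqrt(73.96 + 5867.56) = sqrt(5941.52) = 77.0813

77.0813


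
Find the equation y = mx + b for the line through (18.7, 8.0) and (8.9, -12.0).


m = (-20.0)/(-9.8) = 2.0408
b = y1 - m*x1 = 8.0 - (-20.0*18.7)/(-9.8) = 8.0 - 38.1633 = -30.1633

y = 2.0408x - 30.1633


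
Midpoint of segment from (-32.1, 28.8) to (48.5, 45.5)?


Mx = (-32.1 + 48.5)/2 = 16.4/2 = 8.2000
My = (28.8 + 45.5)/2 = 74.3/2 = 37.1500

(8.2000, 37.1500)


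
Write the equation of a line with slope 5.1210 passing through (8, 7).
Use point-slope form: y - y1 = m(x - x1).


y - 7 = 5.1210(x - 8)
y = 5.1210x + 7 - 5.1210*8
y = 5.1210x - 33.9680

y = 5.1210x - 33.9680


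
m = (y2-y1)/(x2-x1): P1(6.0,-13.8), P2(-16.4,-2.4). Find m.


dy = -2.4 + 13.8 = 11.4
dx = -16.4 - 6.0 = -22.4
m = 11.4/(-22.4) = -0.5089

m = -0.5089


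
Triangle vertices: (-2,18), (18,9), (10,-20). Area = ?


-2*(9+ 20) = -58
18*(-20-18) = -684
10*(18-9) = 90
sum = -652
Area = |-652|/2 = 326.0000

326.0000 sq units


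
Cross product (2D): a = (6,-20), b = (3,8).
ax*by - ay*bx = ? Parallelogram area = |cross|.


cross = 6*8 + 20*3 = 48 + 60 = 108
Parallelogram area = |108| = 108

cross = 108, parallelogram area = 108


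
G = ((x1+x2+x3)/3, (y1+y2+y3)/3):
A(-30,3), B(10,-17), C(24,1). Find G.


Gx = (-30+10+24)/3 = 4/3 = 1.3333
Gy = (3- 17+1)/3 = -13/3 = -4.3333

G = (1.3333, -4.3333)


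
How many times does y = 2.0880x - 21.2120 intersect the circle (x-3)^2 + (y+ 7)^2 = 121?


Substitute y = 2.0880x - 21.2120: (x-3)^2 + (2.0880x- 21.2120+ 7)^2 = 121
Expand to Ax^2 + Bx + C = 0, where b-k = -14.212
A = 1+m^2 = 5.359744
B = 2(m(b-k) - h) = 2(2.0880*(-14.212) - 3) = -65.349312
C = h^2 + (b-k)^2 - r^2 = 9 + 201.980944 - 121 = 89.980944
disc = B^2-4AC = 4270.5326 - 1929.0993 = 2341.4333
disc > 0

2 intersection points


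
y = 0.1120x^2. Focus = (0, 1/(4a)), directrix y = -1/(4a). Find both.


a = 0.1120
1/(4a) = 2.2321
Focus = (0, 2.2321)
Directrix: y = -2.2321

Focus = (0, 2.2321), Directrix: y = -2.2321


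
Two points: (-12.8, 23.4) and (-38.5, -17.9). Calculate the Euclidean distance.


dx = -38.5 + 12.8 = -25.7
dy = -17.9 - 23.4 = -41.3
d = sqrt(660.49 + 1705.69) = sqrt(2366.18) = 48.6434

48.6434


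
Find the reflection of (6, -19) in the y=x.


Reflection rule for y=x: (y, x)
(6, -19) -> (-19, 6)

(-19, 6)


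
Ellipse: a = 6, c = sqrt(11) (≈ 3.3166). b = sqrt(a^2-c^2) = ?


b^2 = 6^2 - (sqrt(11))^2 = 36 - 11 = 25
b = sqrt(25) = 5

b = 5


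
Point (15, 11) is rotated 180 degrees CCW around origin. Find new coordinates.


cos(180) = -1, sin(180) = 0
x' = 15*(-1) - 11*0 = -15
y' = 15*0 + 11*(-1) = -11

(-15, -11)


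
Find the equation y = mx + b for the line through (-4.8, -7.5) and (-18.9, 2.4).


m = (9.9)/(-14.1) = -0.7021
b = y1 - m*x1 = -7.5 - (9.9*(-4.8))/(-14.1) = -7.5 - 3.3702 = -10.8702

y = -0.7021x - 10.8702


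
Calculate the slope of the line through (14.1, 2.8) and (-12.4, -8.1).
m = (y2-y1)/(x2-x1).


dy = -8.1 - 2.8 = -10.9
dx = -12.4 - 14.1 = -26.5
m = -10.9/(-26.5) = 0.4113

m = 0.4113


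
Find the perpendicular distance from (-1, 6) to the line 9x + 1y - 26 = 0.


|9*(-1) + 1*6 - 26| = |-29| = 29
sqrt(81 + 1) = sqrt(82) = 9.0554
d = 29/sqrt(82) = 3.2025

3.2025


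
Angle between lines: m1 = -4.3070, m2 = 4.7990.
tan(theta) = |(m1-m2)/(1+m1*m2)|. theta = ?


m1-m2 = -9.106
1+m1*m2 = -19.669293
tan(theta) = |-9.106/(-19.669293)| = 0.462955
theta = arctan(|-9.106/(-19.669293)|) = 24.8420 degrees (acute angle)

24.8420 degrees


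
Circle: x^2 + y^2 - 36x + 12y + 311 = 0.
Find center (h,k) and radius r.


h = -D/2 = 36/2 = 18
k = -E/2 = -12/2 = -6
r^2 = h^2 + k^2 - F = 324 + 36 - 311 = 49
r = 7

Center (18, -6), radius = 7


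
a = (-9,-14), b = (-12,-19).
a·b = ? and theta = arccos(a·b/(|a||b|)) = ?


a·b = -9*(-12) - 14*(-19) = 108 + 266 = 374
|a| = sqrt(81+196) = 16.6433
|b| = sqrt(144+361) = 22.4722
cos(theta) = 374/(sqrt(277)*sqrt(505)) = 374/sqrt(139885) = 0.999968
theta = arccos(374/sqrt(139885)) = 0.4596 degrees

a·b = 374, theta = 0.4596 deg


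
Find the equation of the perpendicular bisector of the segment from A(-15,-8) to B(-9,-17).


Midpoint = (-12, -12.5)
Slope of AB = dy/dx = -9/6 = -1.5000
Perp slope = -dx/dy = 6/9 = 0.6667
b = My - (perp slope)*Mx = -12.5 + (6*(-12))/(-9) = -12.5 + 8.0000 = -4.5000

y = 0.6667x - 4.5000


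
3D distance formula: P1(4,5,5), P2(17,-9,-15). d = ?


dx=13, dy=-14, dz=-20
d = sqrt(169+196+400) = sqrt(765) = 27.6586

27.6586


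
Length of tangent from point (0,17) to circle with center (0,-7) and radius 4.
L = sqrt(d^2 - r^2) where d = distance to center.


d = sqrt((0-0)^2 + (17+ 7)^2) = sqrt(0+576) = 24.0000
L = sqrt(576.0000 - 16) = sqrt(560.0000) = 23.6643

23.6643


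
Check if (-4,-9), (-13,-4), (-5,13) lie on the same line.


-4*(-4-13) - 13*(13+ 9) - 5*(-9+ 4)
= 68 - 286 + 25 = -193

No, not collinear (determinant = -193)


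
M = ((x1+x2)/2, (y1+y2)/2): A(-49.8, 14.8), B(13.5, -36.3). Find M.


Mx = (-49.8 + 13.5)/2 = -36.3/2 = -18.1500
My = (14.8 - 36.3)/2 = -21.5/2 = -10.7500

(-18.1500, -10.7500)


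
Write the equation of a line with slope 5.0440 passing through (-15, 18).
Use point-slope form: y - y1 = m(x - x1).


y - 18 = 5.0440(x + 15)
y = 5.0440x + 18 - 5.0440*(-15)
y = 5.0440x + 93.6600

y = 5.0440x + 93.6600


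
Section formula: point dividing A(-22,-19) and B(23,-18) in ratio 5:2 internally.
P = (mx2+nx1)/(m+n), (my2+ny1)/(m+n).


Px = (5*23 + 2*(-22))/7 = 71/7 = 10.1429
Py = (5*(-18) + 2*(-19))/7 = -128/7 = -18.2857

P = (10.1429, -18.2857)


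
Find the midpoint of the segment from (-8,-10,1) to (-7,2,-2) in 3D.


Mx = (-8- 7)/2 = -7.5000
My = (-10+2)/2 = -4.0000
Mz = (1- 2)/2 = -0.5000

M = (-7.5000, -4.0000, -0.5000)


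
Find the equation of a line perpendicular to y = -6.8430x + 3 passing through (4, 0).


Perpendicular slope = -1/m1 = -1/(-6.8430) = 0.1461
b2 = y0 - m2*x0 = 0 + 4/(-6.8430) = 0 - 0.5845 = -0.5845

y = 0.1461x - 0.5845


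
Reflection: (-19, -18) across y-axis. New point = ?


Reflection rule for y-axis: (-x, y)
(-19, -18) -> (19, -18)

(19, -18)


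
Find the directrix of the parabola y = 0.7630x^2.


a = 0.7630
1/(4a) = 0.3277
directrix: y = -0.3277 = -0.3277

y = -0.3277


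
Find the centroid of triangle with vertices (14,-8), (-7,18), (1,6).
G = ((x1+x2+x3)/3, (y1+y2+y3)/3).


Gx = (14- 7+1)/3 = 8/3 = 2.6667
Gy = (-8+18+6)/3 = 16/3 = 5.3333

G = (2.6667, 5.3333)


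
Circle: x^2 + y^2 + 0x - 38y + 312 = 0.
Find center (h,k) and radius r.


h = -D/2 = 0/2 = 0
k = -E/2 = 38/2 = 19
r^2 = h^2 + k^2 - F = 0 + 361 - 312 = 49
r = 7

Center (0, 19), radius = 7


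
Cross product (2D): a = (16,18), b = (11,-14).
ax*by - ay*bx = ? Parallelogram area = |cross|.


cross = 16*(-14) - 18*11 = -224 - 198 = -422
Parallelogram area = |-422| = 422

cross = -422, parallelogram area = 422


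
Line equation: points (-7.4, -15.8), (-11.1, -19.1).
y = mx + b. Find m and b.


m = (-3.3)/(-3.7) = 0.8919
b = y1 - m*x1 = -15.8 - (-3.3*(-7.4))/(-3.7) = -15.8 + 6.6000 = -9.2000

y = 0.8919x - 9.2000


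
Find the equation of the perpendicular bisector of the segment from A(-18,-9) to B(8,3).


Midpoint = (-5, -3)
Slope of AB = dy/dx = 12/26 = 0.4615
Perp slope = -dx/dy = -26/12 = -2.1667
b = My - (perp slope)*Mx = -3 + (26*(-5))/12 = -3 - 10.8333 = -13.8333

y = -2.1667x - 13.8333


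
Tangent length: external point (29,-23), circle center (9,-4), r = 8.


d = sqrt((29-9)^2 + (-23+ 4)^2) = sqrt(400+361) = 27.5862
L = sqrt(761.0000 - 64) = sqrt(697.0000) = 26.4008

26.4008


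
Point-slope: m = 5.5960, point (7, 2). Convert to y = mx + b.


y - 2 = 5.5960(x - 7)
y = 5.5960x + 2 - 5.5960*7
y = 5.5960x - 37.1720

y = 5.5960x - 37.1720


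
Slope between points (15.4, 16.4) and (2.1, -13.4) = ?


dy = -13.4 - 16.4 = -29.8
dx = 2.1 - 15.4 = -13.3
m = -29.8/(-13.3) = 2.2406

m = 2.2406


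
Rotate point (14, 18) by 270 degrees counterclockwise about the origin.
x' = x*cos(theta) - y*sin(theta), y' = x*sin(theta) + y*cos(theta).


cos(270) = 0, sin(270) = -1
x' = 14*0 - 18*(-1) = 18
y' = 14*(-1) + 18*0 = -14

(18, -14)


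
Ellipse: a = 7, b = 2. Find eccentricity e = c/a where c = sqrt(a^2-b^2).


c = sqrt(49-4) = sqrt(45) = 6.7082
e = c/a = sqrt(45)/7 = 0.9583

e = 0.9583


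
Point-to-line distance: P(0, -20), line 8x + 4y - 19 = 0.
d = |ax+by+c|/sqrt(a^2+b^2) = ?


|8*0 + 4*(-20) - 19| = |-99| = 99
sqrt(64 + 16) = sqrt(80) = 8.9443
d = 99/sqrt(80) = 11.0685

11.0685


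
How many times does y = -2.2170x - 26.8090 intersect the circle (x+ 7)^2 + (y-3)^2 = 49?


Substitute y = -2.2170x - 26.8090: (x+ 7)^2 + (-2.2170x- 26.8090-3)^2 = 49
Expand to Ax^2 + Bx + C = 0, where b-k = -29.809
A = 1+m^2 = 5.915089
B = 2(m(b-k) - h) = 2(-2.2170*(-29.809) + 7) = 146.173106
C = h^2 + (b-k)^2 - r^2 = 49 + 888.576481 - 49 = 888.576481
disc = B^2-4AC = 21366.5769 - 21024.0359 = 342.5410
disc > 0

2 intersection points


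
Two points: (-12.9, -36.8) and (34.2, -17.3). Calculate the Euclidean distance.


dx = 34.2 + 12.9 = 47.1
dy = -17.3 + 36.8 = 19.5
d = sqrt(2218.41 + 380.25) = sqrt(2598.66) = 50.9771

50.9771


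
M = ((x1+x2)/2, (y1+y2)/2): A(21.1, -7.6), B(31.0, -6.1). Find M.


Mx = (21.1 + 31.0)/2 = 52.1/2 = 26.0500
My = (-7.6 - 6.1)/2 = -13.7/2 = -6.8500

(26.0500, -6.8500)


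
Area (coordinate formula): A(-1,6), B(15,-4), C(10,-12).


-1*(-4+ 12) = -8
15*(-12-6) = -270
10*(6+ 4) = 100
sum = -178
Area = |-178|/2 = 89.0000

89.0000 sq units


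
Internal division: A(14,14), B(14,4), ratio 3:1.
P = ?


Px = (3*14 + 1*14)/4 = 56/4 = 14.0000
Py = (3*4 + 1*14)/4 = 26/4 = 6.5000

P = (14.0000, 6.5000)


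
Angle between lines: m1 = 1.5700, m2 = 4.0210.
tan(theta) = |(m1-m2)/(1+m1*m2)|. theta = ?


m1-m2 = -2.451
1+m1*m2 = 7.31297
tan(theta) = |-2.451/7.31297| = 0.335158
theta = arctan(|-2.451/7.31297|) = 18.5290 degrees (acute angle)

18.5290 degrees


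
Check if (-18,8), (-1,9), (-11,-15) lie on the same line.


-18*(9+ 15) - 1*(-15-8) - 11*(8-9)
= -432 + 23 + 11 = -398

No, not collinear (determinant = -398)


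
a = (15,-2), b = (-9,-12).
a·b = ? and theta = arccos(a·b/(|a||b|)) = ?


a·b = 15*(-9) - 2*(-12) = -135 + 24 = -111
|a| = sqrt(225+4) = 15.1327
|b| = sqrt(81+144) = 15.0000
cos(theta) = -111/(sqrt(229)*sqrt(225)) = -111/sqrt(51525) = -0.489006
theta = arccos(-111/sqrt(51525)) = 119.2753 degrees

a·b = -111, theta = 119.2753 deg


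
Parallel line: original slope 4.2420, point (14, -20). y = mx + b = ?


Parallel lines have equal slopes.
m2 = 4.2420
b2 = -20 - 4.2420*14 = -79.3880

y = 4.2420x - 79.3880


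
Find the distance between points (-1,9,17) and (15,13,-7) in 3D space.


dx=16, dy=4, dz=-24
d = sqrt(256+16+576) = sqrt(848) = 29.1204

29.1204


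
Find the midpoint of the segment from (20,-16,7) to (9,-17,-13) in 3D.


Mx = (20+9)/2 = 14.5000
My = (-16- 17)/2 = -16.5000
Mz = (7- 13)/2 = -3.0000

M = (14.5000, -16.5000, -3.0000)


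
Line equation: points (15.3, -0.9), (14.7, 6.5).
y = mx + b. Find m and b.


m = (7.4)/(-0.6) = -12.3333
b = y1 - m*x1 = -0.9 - (7.4*15.3)/(-0.6) = -0.9 + 188.7000 = 187.8000

y = -12.3333x + 187.8000


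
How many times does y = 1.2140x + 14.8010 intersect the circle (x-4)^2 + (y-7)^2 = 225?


Substitute y = 1.2140x + 14.8010: (x-4)^2 + (1.2140x+14.8010-7)^2 = 225
Expand to Ax^2 + Bx + C = 0, where b-k = 7.801
A = 1+m^2 = 2.473796
B = 2(m(b-k) - h) = 2(1.2140*7.801 - 4) = 10.940828
C = h^2 + (b-k)^2 - r^2 = 16 + 60.855601 - 225 = -148.144399
disc = B^2-4AC = 119.7017 + 1465.9161 = 1585.6178
disc > 0

2 intersection points


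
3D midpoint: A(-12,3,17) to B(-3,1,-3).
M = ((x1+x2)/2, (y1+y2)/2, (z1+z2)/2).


Mx = (-12- 3)/2 = -7.5000
My = (3+1)/2 = 2.0000
Mz = (17- 3)/2 = 7.0000

M = (-7.5000, 2.0000, 7.0000)


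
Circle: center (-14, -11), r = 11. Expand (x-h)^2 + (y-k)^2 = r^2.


(x+ 14)^2 + (y+ 11)^2 = 11^2
D = -2h = 28, E = -2k = 22
F = h^2+k^2-r^2 = 196+121-121 = 196

x^2 + y^2 + 28x + 22y + 196 = 0


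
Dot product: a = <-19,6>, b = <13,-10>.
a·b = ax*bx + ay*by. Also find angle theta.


a·b = -19*13 + 6*(-10) = -247 - 60 = -307
|a| = sqrt(361+36) = 19.9249
|b| = sqrt(169+100) = 16.4012
cos(theta) = -307/(sqrt(397)*sqrt(269)) = -307/sqrt(106793) = -0.939436
theta = arccos(-307/sqrt(106793)) = 159.9570 degrees

a·b = -307, theta = 159.9570 deg


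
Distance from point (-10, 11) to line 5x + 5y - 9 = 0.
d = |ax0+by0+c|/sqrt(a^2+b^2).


|5*(-10) + 5*11 - 9| = |-4| = 4
sqrt(25 + 25) = sqrt(50) = 7.0711
d = 4/sqrt(50) = 0.5657

0.5657


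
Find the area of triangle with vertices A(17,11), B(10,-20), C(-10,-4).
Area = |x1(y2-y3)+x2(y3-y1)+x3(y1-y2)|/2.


17*(-20+ 4) = -272
10*(-4-11) = -150
-10*(11+ 20) = -310
sum = -732
Area = |-732|/2 = 366.0000

366.0000 sq units


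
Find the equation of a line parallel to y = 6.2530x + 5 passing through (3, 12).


Parallel lines have equal slopes.
m2 = 6.2530
b2 = 12 - 6.2530*3 = -6.7590

y = 6.2530x - 6.7590


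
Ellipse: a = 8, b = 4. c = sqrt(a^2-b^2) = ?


c^2 = 8^2 - 4^2 = 64 - 16 = 48
c = sqrt(48) = 6.9282

c = 6.9282


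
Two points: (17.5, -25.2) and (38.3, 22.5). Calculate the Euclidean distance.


dx = 38.3 - 17.5 = 20.8
dy = 22.5 + 25.2 = 47.7
d = sqrt(432.64 + 2275.29) = sqrt(2707.93) = 52.0378

52.0378


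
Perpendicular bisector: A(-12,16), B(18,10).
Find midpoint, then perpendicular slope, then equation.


Midpoint = (3, 13)
Slope of AB = dy/dx = -6/30 = -0.2000
Perp slope = -dx/dy = 30/6 = 5.0000
b = My - (perp slope)*Mx = 13 + (30*3)/(-6) = 13 - 15.0000 = -2.0000

y = 5.0000x - 2.0000


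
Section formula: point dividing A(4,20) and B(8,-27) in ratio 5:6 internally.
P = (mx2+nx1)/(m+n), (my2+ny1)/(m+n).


Px = (5*8 + 6*4)/11 = 64/11 = 5.8182
Py = (5*(-27) + 6*20)/11 = -15/11 = -1.3636

P = (5.8182, -1.3636)


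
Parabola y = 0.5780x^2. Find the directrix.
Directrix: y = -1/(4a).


a = 0.5780
1/(4a) = 0.4325
directrix: y = -0.4325 = -0.4325

y = -0.4325


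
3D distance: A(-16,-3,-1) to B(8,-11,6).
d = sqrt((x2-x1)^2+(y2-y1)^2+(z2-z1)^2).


dx=24, dy=-8, dz=7
d = sqrt(576+64+49) = sqrt(689) = 26.2488

26.2488


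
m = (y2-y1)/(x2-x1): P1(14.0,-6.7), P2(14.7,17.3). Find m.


dy = 17.3 + 6.7 = 24.0
dx = 14.7 - 14.0 = 0.7
m = 24.0/0.7 = 34.2857

m = 34.2857


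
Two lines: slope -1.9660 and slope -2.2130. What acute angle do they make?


m1-m2 = 0.247
1+m1*m2 = 5.350758
tan(theta) = |0.247/5.350758| = 0.046162
theta = arctan(|0.247/5.350758|) = 2.6430 degrees (acute angle)

2.6430 degrees


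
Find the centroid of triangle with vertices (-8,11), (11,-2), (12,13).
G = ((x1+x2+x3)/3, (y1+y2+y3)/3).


Gx = (-8+11+12)/3 = 15/3 = 5.0000
Gy = (11- 2+13)/3 = 22/3 = 7.3333

G = (5.0000, 7.3333)


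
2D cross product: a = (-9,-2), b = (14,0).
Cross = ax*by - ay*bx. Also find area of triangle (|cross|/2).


cross = -9*0 + 2*14 = 0 + 28 = 28
Triangle area = |28|/2 = 28/2 = 14.0000

cross = 28, triangle area = 14.0000


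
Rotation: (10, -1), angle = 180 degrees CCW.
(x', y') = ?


cos(180) = -1, sin(180) = 0
x' = 10*(-1) + 1*0 = -10
y' = 10*0 - 1*(-1) = 1

(-10, 1)
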